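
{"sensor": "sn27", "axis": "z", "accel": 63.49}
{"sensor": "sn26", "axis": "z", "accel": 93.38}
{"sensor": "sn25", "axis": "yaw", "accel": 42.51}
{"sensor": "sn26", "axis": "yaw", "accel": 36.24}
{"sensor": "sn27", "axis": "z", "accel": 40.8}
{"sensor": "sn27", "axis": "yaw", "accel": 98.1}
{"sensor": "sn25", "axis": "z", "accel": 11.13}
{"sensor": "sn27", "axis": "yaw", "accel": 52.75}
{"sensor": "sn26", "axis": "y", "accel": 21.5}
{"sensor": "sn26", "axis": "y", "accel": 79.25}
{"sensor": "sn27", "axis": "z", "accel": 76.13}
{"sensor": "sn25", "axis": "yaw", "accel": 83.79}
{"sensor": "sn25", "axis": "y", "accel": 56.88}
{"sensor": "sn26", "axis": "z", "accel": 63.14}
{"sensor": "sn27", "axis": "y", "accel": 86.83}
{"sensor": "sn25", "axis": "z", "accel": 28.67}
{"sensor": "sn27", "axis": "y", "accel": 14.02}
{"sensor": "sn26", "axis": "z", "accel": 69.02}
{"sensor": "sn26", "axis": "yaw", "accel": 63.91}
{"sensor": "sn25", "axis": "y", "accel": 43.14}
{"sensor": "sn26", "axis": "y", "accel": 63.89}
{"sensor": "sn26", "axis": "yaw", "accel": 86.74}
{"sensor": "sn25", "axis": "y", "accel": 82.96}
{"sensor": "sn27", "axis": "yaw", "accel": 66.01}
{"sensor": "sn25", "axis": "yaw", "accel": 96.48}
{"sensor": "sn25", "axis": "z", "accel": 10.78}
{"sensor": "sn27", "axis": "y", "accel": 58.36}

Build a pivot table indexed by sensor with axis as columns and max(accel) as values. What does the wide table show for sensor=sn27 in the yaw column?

98.1

Rows with sensor=sn27 and axis=yaw: accel values are 98.1, 52.75, 66.01.
max(98.1, 52.75, 66.01) = 98.1.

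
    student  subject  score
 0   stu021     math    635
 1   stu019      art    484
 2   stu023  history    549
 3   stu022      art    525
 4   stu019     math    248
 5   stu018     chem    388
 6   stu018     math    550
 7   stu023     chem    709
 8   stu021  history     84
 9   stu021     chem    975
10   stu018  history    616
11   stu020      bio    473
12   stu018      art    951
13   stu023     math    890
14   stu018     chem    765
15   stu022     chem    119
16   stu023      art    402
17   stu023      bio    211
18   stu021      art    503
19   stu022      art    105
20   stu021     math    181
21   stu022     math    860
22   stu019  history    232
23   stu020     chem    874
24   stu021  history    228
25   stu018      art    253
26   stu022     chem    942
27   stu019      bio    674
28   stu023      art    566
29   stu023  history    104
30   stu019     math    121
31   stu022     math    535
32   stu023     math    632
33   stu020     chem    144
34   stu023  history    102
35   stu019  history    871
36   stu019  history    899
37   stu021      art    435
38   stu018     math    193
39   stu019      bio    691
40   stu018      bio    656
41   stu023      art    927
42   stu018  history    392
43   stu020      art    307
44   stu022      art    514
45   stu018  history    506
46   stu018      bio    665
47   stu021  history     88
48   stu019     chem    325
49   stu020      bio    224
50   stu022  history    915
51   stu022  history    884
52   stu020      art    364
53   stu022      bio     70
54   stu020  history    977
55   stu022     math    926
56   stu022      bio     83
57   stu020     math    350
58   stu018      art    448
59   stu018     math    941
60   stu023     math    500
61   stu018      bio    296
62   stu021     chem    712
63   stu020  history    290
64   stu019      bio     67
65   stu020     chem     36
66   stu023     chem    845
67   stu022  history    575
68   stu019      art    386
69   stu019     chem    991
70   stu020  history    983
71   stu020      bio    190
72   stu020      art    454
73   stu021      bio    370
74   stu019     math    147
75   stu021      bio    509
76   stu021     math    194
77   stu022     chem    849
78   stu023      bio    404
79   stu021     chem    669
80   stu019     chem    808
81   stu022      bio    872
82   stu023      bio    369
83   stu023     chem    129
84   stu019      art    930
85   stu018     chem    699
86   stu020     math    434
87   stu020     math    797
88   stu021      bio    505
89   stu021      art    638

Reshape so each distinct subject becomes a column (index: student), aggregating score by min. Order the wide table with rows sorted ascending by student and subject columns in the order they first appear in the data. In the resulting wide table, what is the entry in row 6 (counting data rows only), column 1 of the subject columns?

With rows sorted ascending by student, row 6 is student=stu023. subject columns in first-appearance order: math, art, history, chem, bio; column 1 is math.
Long rows with student=stu023, subject=math: min(890, 632, 500) = 500.

500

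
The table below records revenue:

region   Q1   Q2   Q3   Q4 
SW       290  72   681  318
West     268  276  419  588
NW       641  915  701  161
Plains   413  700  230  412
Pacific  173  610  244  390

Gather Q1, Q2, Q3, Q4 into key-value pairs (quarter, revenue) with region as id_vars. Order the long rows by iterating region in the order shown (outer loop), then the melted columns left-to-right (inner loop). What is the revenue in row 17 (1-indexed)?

173

20 rows total (5 × 4). Row 17: index ⌊(17-1)/4⌋ = 4 into region → Pacific; (17-1) mod 4 = 0 into the melted columns → Q1.
So row 17 is (Pacific, Q1, 173); revenue = 173.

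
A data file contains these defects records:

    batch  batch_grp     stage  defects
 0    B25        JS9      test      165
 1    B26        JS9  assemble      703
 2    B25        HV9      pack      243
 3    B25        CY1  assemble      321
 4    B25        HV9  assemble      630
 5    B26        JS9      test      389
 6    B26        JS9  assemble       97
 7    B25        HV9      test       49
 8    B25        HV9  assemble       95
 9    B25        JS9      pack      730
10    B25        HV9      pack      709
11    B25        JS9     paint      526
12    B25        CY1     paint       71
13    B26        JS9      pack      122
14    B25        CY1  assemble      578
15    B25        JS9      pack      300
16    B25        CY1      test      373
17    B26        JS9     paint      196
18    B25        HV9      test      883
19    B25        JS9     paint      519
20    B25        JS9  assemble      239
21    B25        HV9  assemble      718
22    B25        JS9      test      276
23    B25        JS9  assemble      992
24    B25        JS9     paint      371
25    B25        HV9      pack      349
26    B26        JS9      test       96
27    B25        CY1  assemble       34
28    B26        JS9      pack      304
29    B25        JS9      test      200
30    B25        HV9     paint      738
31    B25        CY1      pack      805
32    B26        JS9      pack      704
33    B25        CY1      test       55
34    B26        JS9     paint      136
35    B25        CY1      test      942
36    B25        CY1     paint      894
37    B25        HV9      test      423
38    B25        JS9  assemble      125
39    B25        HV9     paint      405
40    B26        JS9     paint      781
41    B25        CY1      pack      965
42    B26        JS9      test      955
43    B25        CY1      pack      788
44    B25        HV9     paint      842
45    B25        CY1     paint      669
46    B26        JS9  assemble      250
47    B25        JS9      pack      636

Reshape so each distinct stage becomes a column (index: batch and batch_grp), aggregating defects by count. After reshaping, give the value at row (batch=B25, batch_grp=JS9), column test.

3

Rows with batch=B25, batch_grp=JS9 and stage=test: defects values are 165, 276, 200.
3 rows match — count = 3.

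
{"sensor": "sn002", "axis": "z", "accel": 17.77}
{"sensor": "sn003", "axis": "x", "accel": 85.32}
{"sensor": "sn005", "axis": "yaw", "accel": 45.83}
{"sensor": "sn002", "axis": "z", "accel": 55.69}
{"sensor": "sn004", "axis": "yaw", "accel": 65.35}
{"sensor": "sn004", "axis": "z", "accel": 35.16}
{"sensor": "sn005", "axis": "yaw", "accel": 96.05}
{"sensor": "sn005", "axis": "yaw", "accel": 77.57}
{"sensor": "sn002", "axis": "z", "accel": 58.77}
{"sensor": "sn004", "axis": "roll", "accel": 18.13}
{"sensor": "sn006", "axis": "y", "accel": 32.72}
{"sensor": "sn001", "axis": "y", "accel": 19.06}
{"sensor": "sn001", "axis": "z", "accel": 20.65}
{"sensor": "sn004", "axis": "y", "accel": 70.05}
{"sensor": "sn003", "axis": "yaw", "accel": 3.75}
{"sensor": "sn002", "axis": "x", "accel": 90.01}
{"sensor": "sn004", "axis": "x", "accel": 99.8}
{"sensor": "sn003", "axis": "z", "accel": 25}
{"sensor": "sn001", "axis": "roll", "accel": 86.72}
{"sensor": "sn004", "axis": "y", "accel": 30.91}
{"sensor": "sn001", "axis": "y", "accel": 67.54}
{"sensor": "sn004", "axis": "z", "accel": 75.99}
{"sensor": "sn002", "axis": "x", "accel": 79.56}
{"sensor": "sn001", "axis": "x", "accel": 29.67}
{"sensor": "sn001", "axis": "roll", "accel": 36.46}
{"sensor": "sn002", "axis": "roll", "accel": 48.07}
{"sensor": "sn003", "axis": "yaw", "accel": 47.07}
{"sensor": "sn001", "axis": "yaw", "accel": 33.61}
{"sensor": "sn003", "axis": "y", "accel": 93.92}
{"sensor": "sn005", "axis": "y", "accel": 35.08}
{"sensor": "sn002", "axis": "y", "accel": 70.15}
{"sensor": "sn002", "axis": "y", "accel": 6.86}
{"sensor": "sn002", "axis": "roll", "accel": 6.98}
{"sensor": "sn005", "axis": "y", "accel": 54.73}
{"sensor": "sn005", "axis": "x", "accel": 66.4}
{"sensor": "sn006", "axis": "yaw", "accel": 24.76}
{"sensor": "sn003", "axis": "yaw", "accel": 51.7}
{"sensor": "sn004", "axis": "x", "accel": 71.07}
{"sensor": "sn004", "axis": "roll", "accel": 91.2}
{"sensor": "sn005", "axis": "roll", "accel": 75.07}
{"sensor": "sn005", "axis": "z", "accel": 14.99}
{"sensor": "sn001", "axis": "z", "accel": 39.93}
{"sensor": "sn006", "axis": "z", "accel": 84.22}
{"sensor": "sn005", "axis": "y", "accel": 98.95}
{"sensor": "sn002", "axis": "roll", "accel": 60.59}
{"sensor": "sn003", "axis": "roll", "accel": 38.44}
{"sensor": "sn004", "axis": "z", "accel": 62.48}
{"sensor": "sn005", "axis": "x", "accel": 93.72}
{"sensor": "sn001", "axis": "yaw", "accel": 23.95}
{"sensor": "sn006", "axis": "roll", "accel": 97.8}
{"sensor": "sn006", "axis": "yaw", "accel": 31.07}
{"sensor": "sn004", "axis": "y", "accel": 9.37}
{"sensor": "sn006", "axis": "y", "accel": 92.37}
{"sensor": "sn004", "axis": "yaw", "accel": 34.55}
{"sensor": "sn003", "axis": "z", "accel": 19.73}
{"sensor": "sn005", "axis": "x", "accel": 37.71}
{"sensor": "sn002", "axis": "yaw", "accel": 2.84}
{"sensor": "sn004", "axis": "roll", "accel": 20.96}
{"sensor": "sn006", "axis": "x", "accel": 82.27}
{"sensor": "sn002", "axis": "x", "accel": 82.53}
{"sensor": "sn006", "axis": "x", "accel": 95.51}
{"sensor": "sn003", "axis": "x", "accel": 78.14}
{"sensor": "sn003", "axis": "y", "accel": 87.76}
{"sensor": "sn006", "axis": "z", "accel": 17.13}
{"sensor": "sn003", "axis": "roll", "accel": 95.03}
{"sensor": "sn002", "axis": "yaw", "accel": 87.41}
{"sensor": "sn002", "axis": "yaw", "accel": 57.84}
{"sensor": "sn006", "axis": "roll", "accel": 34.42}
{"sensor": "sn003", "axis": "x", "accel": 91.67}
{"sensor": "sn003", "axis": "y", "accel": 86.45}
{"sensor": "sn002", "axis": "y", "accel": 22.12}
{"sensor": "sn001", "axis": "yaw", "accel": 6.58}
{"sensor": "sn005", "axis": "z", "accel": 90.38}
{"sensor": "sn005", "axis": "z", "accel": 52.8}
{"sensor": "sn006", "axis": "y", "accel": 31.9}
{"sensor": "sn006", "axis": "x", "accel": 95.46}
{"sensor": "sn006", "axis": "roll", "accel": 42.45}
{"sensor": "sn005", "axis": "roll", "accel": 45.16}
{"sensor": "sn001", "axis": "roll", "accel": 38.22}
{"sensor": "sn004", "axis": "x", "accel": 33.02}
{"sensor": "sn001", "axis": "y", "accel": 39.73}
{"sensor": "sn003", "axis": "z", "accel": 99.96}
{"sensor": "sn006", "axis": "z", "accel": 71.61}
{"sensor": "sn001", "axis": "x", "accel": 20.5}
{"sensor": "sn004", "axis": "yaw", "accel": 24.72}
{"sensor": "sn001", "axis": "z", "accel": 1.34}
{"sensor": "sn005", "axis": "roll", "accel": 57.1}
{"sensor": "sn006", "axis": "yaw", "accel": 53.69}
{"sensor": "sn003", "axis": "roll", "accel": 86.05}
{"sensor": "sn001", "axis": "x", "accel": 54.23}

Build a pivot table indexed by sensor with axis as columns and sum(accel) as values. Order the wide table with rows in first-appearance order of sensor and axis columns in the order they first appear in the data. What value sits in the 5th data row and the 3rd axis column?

109.52

With rows in first-appearance order of sensor, row 5 is sensor=sn006. axis columns in first-appearance order: z, x, yaw, roll, y; column 3 is yaw.
Long rows with sensor=sn006, axis=yaw: 24.76 + 31.07 + 53.69 = 109.52.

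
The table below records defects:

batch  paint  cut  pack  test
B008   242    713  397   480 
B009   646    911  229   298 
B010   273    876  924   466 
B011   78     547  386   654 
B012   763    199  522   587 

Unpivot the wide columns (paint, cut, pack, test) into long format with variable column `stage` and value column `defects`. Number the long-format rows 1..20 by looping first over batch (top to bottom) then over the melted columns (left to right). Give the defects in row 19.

522

20 rows total (5 × 4). Row 19: index ⌊(19-1)/4⌋ = 4 into batch → B012; (19-1) mod 4 = 2 into the melted columns → pack.
So row 19 is (B012, pack, 522); defects = 522.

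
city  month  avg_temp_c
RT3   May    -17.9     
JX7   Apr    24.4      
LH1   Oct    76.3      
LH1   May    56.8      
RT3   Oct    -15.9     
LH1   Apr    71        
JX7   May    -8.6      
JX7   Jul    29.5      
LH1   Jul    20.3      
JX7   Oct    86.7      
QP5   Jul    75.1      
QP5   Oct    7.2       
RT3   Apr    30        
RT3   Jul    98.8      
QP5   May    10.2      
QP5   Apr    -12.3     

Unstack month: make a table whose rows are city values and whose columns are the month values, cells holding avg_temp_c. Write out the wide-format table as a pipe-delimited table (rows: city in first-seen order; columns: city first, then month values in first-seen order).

Columns: city plus the 4 distinct month values (May, Apr, Oct, Jul).
For example, row RT3 column May takes avg_temp_c=-17.9 from the long row (RT3, May).

| city | May | Apr | Oct | Jul |
| RT3 | -17.9 | 30 | -15.9 | 98.8 |
| JX7 | -8.6 | 24.4 | 86.7 | 29.5 |
| LH1 | 56.8 | 71 | 76.3 | 20.3 |
| QP5 | 10.2 | -12.3 | 7.2 | 75.1 |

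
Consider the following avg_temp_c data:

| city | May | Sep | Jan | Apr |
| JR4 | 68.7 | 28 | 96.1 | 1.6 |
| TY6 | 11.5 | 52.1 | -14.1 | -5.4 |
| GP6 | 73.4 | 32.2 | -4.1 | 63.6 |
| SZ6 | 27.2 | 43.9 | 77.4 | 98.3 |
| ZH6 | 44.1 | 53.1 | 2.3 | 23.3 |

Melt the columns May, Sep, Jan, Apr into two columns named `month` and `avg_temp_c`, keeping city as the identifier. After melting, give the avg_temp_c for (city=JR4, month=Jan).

96.1

Unpivoting turns each (city, wide-column) pair into one long row.
The wide cell at row JR4, column Jan holds 96.1, so the long row (JR4, Jan) has avg_temp_c=96.1.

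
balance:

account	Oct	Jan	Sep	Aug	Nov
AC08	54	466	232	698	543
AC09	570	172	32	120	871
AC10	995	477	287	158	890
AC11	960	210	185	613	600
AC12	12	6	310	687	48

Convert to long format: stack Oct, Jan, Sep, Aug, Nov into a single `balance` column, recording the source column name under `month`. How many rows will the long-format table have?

5 account values × 5 melted columns = 25 rows.

25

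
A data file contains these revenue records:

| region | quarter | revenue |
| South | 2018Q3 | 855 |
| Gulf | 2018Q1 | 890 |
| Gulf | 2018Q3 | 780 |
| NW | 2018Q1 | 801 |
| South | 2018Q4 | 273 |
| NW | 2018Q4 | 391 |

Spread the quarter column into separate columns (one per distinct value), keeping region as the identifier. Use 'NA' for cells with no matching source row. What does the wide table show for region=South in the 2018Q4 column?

273

The long row with region=South, quarter=2018Q4 has revenue=273.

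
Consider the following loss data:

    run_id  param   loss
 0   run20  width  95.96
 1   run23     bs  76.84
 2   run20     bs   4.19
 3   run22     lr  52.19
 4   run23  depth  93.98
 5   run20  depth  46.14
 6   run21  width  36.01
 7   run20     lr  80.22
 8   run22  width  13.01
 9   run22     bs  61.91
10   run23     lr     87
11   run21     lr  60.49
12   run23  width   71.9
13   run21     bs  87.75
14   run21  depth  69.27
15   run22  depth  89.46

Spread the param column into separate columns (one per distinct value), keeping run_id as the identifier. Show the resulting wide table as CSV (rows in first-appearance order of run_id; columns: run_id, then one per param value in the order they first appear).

Columns: run_id plus the 4 distinct param values (width, bs, lr, depth).
For example, row run20 column width takes loss=95.96 from the long row (run20, width).

run_id,width,bs,lr,depth
run20,95.96,4.19,80.22,46.14
run23,71.9,76.84,87,93.98
run22,13.01,61.91,52.19,89.46
run21,36.01,87.75,60.49,69.27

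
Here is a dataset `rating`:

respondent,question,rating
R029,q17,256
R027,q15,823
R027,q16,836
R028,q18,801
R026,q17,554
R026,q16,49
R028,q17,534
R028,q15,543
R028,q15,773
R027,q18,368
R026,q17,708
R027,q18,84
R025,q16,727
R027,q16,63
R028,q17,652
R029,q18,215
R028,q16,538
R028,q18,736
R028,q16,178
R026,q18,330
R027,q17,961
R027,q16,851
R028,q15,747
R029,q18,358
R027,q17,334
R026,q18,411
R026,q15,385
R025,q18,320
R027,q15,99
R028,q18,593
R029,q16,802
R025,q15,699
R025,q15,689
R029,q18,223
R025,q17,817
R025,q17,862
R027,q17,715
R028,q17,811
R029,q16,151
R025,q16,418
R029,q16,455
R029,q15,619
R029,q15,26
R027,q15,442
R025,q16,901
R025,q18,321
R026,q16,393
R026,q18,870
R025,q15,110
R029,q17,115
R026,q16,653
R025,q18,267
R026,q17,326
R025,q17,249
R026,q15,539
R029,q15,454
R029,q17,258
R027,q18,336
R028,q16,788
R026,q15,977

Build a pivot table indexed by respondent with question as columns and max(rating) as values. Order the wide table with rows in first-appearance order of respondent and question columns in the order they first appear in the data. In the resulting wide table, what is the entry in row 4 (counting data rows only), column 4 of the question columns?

With rows in first-appearance order of respondent, row 4 is respondent=R026. question columns in first-appearance order: q17, q15, q16, q18; column 4 is q18.
Long rows with respondent=R026, question=q18: max(330, 411, 870) = 870.

870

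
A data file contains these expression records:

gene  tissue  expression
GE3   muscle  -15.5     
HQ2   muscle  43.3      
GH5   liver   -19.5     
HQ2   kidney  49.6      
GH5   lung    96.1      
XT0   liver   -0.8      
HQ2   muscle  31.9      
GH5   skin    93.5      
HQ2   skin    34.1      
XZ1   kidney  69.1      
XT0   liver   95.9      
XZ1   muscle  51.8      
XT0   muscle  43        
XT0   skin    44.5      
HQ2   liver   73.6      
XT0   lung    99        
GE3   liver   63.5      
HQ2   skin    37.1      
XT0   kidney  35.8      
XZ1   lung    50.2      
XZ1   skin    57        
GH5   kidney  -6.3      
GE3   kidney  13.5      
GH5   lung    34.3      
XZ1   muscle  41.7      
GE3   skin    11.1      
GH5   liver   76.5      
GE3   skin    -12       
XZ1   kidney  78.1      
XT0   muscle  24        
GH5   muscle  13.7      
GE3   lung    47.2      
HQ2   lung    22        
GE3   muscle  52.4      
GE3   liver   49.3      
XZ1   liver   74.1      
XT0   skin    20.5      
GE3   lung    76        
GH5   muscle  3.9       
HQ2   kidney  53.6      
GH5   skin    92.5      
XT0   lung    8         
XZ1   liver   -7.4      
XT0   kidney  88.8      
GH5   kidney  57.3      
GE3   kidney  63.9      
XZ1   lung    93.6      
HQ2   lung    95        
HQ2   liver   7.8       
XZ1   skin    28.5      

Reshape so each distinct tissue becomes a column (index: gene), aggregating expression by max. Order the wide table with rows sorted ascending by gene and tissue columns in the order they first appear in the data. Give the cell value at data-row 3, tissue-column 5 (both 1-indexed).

37.1

With rows sorted ascending by gene, row 3 is gene=HQ2. tissue columns in first-appearance order: muscle, liver, kidney, lung, skin; column 5 is skin.
Long rows with gene=HQ2, tissue=skin: max(34.1, 37.1) = 37.1.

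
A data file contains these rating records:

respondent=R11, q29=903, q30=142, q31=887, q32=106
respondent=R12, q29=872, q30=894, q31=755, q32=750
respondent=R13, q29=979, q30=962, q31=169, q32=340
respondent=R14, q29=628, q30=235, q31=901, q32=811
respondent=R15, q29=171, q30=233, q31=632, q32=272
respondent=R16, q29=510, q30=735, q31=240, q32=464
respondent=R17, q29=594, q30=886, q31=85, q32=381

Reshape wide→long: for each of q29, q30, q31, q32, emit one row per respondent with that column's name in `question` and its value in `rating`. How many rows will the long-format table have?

7 respondent values × 4 melted columns = 28 rows.

28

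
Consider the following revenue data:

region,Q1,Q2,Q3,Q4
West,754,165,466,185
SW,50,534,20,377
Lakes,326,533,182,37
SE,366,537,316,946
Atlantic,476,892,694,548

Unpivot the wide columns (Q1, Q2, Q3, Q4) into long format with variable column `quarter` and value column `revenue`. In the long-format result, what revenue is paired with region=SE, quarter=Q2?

537

Unpivoting turns each (region, wide-column) pair into one long row.
The wide cell at row SE, column Q2 holds 537, so the long row (SE, Q2) has revenue=537.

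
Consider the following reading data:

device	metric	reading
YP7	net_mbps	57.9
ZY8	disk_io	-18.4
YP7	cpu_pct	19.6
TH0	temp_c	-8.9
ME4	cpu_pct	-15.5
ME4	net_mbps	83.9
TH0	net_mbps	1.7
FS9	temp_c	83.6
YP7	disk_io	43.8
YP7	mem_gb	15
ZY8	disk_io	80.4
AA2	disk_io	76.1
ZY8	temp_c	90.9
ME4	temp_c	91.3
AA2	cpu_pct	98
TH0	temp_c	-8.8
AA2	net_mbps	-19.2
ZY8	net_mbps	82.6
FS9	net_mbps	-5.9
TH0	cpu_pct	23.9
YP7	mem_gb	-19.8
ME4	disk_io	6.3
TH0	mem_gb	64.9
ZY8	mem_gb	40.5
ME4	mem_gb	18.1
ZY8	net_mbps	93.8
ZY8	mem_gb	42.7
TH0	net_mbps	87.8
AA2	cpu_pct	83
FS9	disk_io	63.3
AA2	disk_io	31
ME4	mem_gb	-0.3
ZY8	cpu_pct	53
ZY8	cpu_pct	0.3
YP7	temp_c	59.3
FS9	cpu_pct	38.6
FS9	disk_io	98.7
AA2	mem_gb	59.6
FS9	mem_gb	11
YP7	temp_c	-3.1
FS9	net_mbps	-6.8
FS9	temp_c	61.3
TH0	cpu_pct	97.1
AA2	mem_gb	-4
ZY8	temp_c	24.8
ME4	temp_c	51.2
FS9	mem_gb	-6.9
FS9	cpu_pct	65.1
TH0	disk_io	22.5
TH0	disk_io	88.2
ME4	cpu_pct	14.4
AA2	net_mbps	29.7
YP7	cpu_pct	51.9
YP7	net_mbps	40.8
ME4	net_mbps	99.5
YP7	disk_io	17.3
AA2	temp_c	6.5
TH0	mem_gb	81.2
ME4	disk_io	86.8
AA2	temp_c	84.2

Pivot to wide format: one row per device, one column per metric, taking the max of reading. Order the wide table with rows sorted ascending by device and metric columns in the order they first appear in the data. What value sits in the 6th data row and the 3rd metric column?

With rows sorted ascending by device, row 6 is device=ZY8. metric columns in first-appearance order: net_mbps, disk_io, cpu_pct, temp_c, mem_gb; column 3 is cpu_pct.
Long rows with device=ZY8, metric=cpu_pct: max(53, 0.3) = 53.

53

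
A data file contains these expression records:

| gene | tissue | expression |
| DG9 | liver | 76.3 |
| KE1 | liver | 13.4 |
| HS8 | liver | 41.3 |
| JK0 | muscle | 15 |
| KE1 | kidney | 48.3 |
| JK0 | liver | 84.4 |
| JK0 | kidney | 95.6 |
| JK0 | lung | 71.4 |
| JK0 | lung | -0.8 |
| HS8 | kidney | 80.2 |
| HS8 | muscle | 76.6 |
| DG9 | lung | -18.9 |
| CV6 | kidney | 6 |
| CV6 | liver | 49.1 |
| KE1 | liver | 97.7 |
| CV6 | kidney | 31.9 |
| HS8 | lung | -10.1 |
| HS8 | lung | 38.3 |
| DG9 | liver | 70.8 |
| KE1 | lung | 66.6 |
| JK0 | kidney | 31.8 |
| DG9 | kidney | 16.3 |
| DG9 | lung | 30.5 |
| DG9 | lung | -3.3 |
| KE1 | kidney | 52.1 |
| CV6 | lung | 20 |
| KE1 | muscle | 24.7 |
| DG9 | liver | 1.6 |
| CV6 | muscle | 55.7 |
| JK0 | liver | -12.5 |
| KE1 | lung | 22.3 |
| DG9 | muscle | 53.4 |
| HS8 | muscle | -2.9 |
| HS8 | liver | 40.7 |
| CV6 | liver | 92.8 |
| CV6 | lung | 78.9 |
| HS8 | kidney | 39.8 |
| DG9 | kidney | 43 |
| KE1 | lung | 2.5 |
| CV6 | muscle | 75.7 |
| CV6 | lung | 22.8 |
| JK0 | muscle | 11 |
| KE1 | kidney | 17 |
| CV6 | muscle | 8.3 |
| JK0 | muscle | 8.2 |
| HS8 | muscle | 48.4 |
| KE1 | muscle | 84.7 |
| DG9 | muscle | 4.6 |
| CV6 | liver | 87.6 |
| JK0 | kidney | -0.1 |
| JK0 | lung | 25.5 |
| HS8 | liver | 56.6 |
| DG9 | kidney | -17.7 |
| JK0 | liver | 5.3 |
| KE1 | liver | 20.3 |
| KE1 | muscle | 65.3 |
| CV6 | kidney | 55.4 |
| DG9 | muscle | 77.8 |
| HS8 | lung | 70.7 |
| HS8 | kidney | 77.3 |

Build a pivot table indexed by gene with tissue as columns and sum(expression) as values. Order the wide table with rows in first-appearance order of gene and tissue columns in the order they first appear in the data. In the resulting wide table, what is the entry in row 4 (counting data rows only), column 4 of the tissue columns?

96.1

With rows in first-appearance order of gene, row 4 is gene=JK0. tissue columns in first-appearance order: liver, muscle, kidney, lung; column 4 is lung.
Long rows with gene=JK0, tissue=lung: 71.4 + -0.8 + 25.5 = 96.1.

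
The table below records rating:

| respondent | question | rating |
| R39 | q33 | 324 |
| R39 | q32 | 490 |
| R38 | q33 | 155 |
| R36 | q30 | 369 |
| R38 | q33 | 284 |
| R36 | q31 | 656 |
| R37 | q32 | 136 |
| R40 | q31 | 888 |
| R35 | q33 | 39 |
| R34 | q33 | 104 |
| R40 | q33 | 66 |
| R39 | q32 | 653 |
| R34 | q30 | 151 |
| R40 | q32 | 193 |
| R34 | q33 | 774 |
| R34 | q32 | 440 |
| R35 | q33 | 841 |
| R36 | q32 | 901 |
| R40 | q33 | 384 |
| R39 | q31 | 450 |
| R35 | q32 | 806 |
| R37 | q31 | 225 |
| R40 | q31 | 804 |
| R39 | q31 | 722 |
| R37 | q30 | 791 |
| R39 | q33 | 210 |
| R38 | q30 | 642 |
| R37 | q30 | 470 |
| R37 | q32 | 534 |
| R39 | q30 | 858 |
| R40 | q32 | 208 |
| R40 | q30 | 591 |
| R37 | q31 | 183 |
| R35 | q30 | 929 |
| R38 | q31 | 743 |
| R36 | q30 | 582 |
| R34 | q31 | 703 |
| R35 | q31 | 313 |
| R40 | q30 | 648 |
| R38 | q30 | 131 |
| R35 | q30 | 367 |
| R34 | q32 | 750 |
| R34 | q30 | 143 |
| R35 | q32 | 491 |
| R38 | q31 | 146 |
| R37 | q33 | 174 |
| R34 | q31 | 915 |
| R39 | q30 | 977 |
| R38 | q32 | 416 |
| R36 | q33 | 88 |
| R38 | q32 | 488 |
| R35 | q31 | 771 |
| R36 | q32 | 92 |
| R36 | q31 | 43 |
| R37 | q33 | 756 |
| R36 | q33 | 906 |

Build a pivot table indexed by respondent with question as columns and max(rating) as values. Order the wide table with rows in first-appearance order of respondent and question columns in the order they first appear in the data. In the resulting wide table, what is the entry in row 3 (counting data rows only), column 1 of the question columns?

906

With rows in first-appearance order of respondent, row 3 is respondent=R36. question columns in first-appearance order: q33, q32, q30, q31; column 1 is q33.
Long rows with respondent=R36, question=q33: max(88, 906) = 906.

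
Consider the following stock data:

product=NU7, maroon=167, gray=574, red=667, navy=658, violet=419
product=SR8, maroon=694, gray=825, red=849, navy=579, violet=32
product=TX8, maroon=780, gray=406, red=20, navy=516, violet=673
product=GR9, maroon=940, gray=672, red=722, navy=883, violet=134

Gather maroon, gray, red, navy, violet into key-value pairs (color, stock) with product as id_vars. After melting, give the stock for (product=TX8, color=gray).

406

Unpivoting turns each (product, wide-column) pair into one long row.
The wide cell at row TX8, column gray holds 406, so the long row (TX8, gray) has stock=406.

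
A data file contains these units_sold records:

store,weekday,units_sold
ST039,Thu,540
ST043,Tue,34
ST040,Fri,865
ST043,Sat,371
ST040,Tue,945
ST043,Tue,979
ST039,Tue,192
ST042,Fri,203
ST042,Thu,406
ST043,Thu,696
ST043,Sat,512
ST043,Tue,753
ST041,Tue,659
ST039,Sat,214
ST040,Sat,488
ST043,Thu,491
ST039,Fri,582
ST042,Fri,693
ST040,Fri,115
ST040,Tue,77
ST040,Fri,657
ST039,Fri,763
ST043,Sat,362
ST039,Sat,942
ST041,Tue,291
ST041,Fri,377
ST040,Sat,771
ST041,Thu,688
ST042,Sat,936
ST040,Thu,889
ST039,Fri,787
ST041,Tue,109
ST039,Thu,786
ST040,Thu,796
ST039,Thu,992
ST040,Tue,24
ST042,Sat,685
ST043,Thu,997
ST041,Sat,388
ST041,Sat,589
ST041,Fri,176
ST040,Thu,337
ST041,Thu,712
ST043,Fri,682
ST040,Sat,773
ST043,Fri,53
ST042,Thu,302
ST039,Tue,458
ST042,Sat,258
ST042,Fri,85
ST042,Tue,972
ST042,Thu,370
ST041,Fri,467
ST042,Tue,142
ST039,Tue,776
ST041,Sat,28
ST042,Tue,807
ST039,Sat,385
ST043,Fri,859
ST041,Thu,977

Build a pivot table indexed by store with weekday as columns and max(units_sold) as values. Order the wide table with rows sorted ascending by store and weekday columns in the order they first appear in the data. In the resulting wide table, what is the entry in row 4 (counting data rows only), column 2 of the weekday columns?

With rows sorted ascending by store, row 4 is store=ST042. weekday columns in first-appearance order: Thu, Tue, Fri, Sat; column 2 is Tue.
Long rows with store=ST042, weekday=Tue: max(972, 142, 807) = 972.

972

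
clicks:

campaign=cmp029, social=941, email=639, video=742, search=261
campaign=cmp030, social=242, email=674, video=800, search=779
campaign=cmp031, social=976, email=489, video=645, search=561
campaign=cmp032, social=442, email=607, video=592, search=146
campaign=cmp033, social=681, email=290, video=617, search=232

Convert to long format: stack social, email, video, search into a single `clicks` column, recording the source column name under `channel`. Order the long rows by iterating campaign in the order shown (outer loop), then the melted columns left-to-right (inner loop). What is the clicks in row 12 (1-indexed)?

561

20 rows total (5 × 4). Row 12: index ⌊(12-1)/4⌋ = 2 into campaign → cmp031; (12-1) mod 4 = 3 into the melted columns → search.
So row 12 is (cmp031, search, 561); clicks = 561.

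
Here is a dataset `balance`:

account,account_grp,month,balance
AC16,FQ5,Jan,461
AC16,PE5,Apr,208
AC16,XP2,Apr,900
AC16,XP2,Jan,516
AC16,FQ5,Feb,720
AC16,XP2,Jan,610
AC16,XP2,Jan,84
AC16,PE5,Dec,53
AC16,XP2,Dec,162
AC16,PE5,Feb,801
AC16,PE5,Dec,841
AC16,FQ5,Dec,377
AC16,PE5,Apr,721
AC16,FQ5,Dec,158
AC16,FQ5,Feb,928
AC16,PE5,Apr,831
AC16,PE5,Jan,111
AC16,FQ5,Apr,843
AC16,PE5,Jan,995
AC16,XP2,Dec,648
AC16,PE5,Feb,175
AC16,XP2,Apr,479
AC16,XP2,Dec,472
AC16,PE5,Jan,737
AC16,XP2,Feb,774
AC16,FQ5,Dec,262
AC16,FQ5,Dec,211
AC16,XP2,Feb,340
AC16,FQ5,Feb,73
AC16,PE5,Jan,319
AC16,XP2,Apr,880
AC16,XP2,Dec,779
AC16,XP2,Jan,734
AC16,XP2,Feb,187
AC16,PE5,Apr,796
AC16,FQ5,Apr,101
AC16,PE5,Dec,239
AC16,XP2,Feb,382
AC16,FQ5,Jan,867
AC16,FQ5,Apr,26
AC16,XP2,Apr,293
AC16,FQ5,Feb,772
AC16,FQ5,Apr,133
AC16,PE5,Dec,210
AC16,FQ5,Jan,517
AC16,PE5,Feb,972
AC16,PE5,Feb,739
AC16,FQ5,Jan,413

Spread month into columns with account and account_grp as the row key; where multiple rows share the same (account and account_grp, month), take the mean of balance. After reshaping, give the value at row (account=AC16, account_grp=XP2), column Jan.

Rows with account=AC16, account_grp=XP2 and month=Jan: balance values are 516, 610, 84, 734.
(516 + 610 + 84 + 734) / 4 = 486.

486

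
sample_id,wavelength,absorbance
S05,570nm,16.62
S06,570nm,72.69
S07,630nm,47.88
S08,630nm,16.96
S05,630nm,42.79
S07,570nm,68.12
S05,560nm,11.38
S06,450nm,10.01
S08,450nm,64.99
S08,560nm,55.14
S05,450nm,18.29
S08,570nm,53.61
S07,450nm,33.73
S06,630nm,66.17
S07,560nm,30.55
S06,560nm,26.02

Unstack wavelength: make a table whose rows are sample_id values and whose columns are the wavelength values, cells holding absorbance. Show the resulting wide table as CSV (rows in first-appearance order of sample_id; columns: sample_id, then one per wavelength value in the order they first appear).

Columns: sample_id plus the 4 distinct wavelength values (570nm, 630nm, 560nm, 450nm).
For example, row S05 column 570nm takes absorbance=16.62 from the long row (S05, 570nm).

sample_id,570nm,630nm,560nm,450nm
S05,16.62,42.79,11.38,18.29
S06,72.69,66.17,26.02,10.01
S07,68.12,47.88,30.55,33.73
S08,53.61,16.96,55.14,64.99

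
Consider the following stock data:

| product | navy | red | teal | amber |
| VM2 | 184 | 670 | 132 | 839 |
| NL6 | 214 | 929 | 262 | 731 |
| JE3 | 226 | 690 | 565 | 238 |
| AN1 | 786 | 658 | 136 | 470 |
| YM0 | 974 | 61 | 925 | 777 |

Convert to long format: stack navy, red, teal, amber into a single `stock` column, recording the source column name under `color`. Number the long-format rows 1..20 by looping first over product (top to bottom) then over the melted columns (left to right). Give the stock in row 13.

20 rows total (5 × 4). Row 13: index ⌊(13-1)/4⌋ = 3 into product → AN1; (13-1) mod 4 = 0 into the melted columns → navy.
So row 13 is (AN1, navy, 786); stock = 786.

786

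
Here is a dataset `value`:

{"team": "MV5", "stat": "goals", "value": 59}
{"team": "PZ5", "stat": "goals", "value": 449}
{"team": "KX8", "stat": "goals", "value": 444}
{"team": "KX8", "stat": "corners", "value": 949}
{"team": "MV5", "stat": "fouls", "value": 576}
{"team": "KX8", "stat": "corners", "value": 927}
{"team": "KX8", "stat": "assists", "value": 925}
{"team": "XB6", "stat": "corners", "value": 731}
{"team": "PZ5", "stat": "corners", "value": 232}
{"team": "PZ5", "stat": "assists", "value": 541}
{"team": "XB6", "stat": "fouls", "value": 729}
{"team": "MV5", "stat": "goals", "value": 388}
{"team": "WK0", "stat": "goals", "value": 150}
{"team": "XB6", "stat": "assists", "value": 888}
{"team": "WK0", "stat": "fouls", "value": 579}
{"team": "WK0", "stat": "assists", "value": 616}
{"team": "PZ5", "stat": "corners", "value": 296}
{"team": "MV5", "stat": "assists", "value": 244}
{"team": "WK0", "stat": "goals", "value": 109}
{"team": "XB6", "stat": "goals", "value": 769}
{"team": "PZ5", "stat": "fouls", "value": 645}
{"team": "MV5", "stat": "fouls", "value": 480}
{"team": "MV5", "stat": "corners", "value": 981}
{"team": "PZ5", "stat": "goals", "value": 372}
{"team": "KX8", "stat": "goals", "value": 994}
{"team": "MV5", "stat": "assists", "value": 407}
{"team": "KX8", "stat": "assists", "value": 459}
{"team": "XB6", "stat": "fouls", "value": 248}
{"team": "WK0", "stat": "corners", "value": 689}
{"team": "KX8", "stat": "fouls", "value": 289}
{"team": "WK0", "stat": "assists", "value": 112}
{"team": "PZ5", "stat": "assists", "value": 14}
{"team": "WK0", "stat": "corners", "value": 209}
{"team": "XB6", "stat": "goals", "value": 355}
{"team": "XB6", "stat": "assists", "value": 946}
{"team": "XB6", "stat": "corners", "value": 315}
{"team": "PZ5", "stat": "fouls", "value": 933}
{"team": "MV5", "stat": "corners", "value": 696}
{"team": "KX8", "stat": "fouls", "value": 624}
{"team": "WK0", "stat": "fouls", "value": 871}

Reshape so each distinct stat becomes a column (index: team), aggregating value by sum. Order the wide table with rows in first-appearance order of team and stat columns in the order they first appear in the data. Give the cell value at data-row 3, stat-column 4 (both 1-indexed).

With rows in first-appearance order of team, row 3 is team=KX8. stat columns in first-appearance order: goals, corners, fouls, assists; column 4 is assists.
Long rows with team=KX8, stat=assists: 925 + 459 = 1384.

1384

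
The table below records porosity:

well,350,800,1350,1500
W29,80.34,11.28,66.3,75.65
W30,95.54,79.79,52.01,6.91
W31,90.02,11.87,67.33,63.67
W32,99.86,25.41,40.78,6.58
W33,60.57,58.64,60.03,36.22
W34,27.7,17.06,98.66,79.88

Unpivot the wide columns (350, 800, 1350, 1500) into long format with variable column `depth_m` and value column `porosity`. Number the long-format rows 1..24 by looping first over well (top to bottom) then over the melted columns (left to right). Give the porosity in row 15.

40.78

24 rows total (6 × 4). Row 15: index ⌊(15-1)/4⌋ = 3 into well → W32; (15-1) mod 4 = 2 into the melted columns → 1350.
So row 15 is (W32, 1350, 40.78); porosity = 40.78.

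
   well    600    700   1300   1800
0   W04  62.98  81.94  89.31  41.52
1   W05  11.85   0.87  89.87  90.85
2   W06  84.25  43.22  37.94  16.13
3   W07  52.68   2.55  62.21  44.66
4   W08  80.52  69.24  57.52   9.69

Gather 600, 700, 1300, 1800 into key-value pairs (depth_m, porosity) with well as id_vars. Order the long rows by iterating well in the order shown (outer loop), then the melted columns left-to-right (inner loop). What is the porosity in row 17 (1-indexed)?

80.52

20 rows total (5 × 4). Row 17: index ⌊(17-1)/4⌋ = 4 into well → W08; (17-1) mod 4 = 0 into the melted columns → 600.
So row 17 is (W08, 600, 80.52); porosity = 80.52.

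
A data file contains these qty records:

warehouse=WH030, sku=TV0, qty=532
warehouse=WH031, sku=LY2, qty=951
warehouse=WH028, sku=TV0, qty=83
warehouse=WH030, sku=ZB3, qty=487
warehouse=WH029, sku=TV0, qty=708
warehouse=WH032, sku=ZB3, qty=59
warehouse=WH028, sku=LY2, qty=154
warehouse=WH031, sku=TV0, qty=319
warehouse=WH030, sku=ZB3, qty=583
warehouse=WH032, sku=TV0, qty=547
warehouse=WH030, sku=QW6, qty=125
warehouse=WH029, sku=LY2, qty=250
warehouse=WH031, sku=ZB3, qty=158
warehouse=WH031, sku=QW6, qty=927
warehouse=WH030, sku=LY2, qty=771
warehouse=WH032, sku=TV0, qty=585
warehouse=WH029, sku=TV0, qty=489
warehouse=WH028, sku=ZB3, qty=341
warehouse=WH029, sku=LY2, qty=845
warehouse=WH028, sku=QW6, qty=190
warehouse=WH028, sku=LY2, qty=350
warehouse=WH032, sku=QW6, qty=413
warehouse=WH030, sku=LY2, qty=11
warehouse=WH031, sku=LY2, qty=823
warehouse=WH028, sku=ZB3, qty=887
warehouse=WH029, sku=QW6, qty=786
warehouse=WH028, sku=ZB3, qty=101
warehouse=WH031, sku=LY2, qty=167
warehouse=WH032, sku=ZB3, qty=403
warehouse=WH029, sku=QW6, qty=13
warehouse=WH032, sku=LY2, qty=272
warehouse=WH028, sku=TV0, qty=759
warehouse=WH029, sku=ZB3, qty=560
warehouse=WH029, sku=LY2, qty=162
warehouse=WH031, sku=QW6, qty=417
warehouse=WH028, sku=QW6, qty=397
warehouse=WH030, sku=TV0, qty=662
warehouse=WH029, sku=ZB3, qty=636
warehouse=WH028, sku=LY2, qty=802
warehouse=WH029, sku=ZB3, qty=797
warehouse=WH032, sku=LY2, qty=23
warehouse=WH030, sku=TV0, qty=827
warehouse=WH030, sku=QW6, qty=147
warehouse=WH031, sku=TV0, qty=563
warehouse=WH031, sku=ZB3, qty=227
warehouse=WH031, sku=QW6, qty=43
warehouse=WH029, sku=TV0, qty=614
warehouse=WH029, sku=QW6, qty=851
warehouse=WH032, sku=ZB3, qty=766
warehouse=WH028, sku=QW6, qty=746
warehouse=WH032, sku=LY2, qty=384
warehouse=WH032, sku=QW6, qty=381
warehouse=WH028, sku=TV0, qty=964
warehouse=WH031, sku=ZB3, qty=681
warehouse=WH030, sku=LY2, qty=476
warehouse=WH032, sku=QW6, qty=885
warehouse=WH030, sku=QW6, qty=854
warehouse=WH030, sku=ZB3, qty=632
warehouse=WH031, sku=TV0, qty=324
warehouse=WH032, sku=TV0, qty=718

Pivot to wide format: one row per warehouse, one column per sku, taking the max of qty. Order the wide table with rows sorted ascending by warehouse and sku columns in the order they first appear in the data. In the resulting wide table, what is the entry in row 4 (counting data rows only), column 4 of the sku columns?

With rows sorted ascending by warehouse, row 4 is warehouse=WH031. sku columns in first-appearance order: TV0, LY2, ZB3, QW6; column 4 is QW6.
Long rows with warehouse=WH031, sku=QW6: max(927, 417, 43) = 927.

927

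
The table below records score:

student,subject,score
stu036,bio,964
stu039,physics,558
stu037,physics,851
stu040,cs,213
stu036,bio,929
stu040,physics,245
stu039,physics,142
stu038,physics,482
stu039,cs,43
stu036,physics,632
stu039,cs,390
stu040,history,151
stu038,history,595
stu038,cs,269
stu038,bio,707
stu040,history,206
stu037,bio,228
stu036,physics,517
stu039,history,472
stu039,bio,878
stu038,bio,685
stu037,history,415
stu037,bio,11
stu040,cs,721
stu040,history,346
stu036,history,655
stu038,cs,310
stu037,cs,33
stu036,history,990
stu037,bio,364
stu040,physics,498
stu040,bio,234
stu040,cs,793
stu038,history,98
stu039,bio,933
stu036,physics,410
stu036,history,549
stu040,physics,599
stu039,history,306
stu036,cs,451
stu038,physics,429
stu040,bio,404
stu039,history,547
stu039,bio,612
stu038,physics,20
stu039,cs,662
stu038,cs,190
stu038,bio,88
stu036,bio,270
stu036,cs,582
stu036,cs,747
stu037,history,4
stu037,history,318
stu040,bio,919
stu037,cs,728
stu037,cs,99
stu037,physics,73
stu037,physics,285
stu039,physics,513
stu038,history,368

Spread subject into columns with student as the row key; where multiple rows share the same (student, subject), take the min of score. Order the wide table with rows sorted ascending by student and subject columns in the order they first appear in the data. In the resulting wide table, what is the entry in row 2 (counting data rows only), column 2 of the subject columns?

With rows sorted ascending by student, row 2 is student=stu037. subject columns in first-appearance order: bio, physics, cs, history; column 2 is physics.
Long rows with student=stu037, subject=physics: min(851, 73, 285) = 73.

73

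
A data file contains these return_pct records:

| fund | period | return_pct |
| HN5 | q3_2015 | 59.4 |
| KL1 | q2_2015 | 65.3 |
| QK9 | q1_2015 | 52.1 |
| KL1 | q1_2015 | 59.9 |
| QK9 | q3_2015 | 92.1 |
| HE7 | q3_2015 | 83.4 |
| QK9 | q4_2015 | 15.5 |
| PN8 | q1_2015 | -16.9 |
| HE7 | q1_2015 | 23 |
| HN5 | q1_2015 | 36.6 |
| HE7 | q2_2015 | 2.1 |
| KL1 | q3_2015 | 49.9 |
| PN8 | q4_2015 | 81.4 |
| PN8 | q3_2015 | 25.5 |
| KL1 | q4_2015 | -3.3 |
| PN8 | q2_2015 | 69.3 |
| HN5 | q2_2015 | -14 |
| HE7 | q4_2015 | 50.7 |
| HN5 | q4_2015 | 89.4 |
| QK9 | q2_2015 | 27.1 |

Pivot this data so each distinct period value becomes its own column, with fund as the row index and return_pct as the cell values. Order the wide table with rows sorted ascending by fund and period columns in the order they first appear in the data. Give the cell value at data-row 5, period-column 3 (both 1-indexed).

52.1

With rows sorted ascending by fund, row 5 is fund=QK9. period columns in first-appearance order: q3_2015, q2_2015, q1_2015, q4_2015; column 3 is q1_2015.
Long rows with fund=QK9, period=q1_2015: return_pct = 52.1.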